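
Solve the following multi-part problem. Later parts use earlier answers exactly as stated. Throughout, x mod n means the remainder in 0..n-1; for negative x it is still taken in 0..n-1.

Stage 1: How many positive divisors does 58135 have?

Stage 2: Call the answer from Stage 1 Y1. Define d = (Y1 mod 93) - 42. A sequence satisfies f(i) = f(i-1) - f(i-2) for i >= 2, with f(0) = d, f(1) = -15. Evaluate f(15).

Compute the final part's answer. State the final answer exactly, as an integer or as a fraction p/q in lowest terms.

Stage 1: 58135 = 5 * 7 * 11 * 151; number of divisors = (1+1) * (1+1) * (1+1) * (1+1) = 16; answer 16
Stage 2: Y1 = 16; d = -26; f(2) = 1*(-15) - 1*(-26) = 11; iterating: f(2)=11, f(3)=26, f(4)=15, f(5)=-11, f(6)=-26, f(7)=-15, f(8)=11, f(9)=26, f(10)=15, f(11)=-11, f(12)=-26, f(13)=-15, f(14)=11, f(15)=26; answer 26

26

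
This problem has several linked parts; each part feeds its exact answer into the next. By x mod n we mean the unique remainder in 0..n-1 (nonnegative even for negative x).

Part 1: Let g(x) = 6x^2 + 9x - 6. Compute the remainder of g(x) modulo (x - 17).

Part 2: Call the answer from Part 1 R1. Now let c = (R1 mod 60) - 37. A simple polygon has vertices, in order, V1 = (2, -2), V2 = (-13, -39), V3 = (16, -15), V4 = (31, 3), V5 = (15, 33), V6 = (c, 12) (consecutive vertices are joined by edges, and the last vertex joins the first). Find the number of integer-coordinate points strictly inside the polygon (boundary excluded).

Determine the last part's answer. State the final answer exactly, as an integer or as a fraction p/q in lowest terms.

Part 1: remainder = value at the root: 6*(17)^2 + 9*(17)^1 - 6 = (1734) + (153) + (-6) = 1881; answer 1881
Part 2: R1 = 1881; c = -16; cross terms: (2*-39 - -13*-2)=-104, (-13*-15 - 16*-39)=819, (16*3 - 31*-15)=513, (31*33 - 15*3)=978, (15*12 - -16*33)=708, (-16*-2 - 2*12)=8; twice the area = |2922| = 2922; area = 1461; boundary points = 1 + 1 + 3 + 2 + 1 + 2 = 10; strictly interior points = area - boundary/2 + 1 = 1457; answer 1457

1457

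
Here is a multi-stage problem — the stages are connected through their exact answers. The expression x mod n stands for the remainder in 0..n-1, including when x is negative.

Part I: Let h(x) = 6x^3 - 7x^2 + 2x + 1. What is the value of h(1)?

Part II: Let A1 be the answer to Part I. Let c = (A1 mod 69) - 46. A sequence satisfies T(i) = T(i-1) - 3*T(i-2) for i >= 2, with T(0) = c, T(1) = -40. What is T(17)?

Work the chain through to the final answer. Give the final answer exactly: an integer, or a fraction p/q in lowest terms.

Part I: 6*(1)^3 - 7*(1)^2 + 2*(1)^1 + 1 = (6) + (-7) + (2) + (1) = 2; answer 2
Part II: A1 = 2; c = -44; T(2) = 1*(-40) - 3*(-44) = 92; iterating: T(2)=92, T(3)=212, T(4)=-64, T(5)=-700, T(6)=-508, T(7)=1592, T(8)=3116, T(9)=-1660, T(10)=-11008, T(11)=-6028, T(12)=26996, T(13)=45080, T(14)=-35908, T(15)=-171148, T(16)=-63424, T(17)=450020; answer 450020

450020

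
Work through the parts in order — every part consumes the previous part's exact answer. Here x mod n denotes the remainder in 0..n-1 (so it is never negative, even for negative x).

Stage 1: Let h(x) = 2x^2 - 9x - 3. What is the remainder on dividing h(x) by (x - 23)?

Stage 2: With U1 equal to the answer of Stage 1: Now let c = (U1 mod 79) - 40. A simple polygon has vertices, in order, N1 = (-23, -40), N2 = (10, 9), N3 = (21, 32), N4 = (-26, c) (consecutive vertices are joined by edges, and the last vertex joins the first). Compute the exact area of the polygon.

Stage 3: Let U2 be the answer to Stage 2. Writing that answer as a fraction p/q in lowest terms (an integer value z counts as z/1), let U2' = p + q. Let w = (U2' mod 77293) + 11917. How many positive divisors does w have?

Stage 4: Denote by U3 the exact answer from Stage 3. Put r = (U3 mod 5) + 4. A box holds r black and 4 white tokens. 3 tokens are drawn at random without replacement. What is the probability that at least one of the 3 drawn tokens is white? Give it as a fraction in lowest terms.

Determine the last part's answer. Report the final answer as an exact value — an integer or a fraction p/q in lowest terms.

Stage 1: remainder = value at the root: 2*(23)^2 - 9*(23)^1 - 3 = (1058) + (-207) + (-3) = 848; answer 848
Stage 2: U1 = 848; c = 18; cross terms: (-23*9 - 10*-40)=193, (10*32 - 21*9)=131, (21*18 - -26*32)=1210, (-26*-40 - -23*18)=1454; twice the area = |2988| = 2988; area = 1494; answer 1494
Stage 3: U2 = 1494; threaded value p + q = 1495; w = 13412; 13412 = 2^2 * 7 * 479; number of divisors = (2+1) * (1+1) * (1+1) = 12; answer 12
Stage 4: U3 = 12; r = 6; total draws C(10,3) = 120; complement C(6,3) = 20; favorable 120 - 20 = 100; P = 5/6; answer 5/6

5/6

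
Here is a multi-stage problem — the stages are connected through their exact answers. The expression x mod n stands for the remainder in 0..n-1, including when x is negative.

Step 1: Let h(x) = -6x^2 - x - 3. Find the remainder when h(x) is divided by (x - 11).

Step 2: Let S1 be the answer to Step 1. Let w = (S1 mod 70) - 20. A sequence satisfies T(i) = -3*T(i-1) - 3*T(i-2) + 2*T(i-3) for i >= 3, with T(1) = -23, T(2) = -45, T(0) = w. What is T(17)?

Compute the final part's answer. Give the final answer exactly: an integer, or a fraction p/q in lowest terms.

-3415749

Step 1: remainder = value at the root: -6*(11)^2 - 1*(11)^1 - 3 = (-726) + (-11) + (-3) = -740; answer -740
Step 2: S1 = -740; w = 10; T(3) = -3*(-45) - 3*(-23) + 2*(10) = 224; iterating: T(3)=224, T(4)=-583, T(5)=987, T(6)=-764, T(7)=-1835, T(8)=9771, T(9)=-25336, T(10)=43025, T(11)=-33525, T(12)=-79172, T(13)=424141, T(14)=-1101957, T(15)=1875104, T(16)=-1471159, T(17)=-3415749; answer -3415749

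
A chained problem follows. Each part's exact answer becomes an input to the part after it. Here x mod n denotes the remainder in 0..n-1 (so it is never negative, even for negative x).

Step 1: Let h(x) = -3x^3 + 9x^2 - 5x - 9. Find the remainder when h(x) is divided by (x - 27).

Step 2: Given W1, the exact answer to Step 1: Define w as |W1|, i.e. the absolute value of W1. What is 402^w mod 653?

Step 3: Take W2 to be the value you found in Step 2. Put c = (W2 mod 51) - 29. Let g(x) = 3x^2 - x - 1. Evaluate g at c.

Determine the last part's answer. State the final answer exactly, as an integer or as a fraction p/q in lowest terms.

Step 1: remainder = value at the root: -3*(27)^3 + 9*(27)^2 - 5*(27)^1 - 9 = (-59049) + (6561) + (-135) + (-9) = -52632; answer -52632
Step 2: W1 = -52632; w = 52632; squarings mod 653: 402^1=402, 402^2=313, 402^4=19, 402^8=361, 402^16=374, 402^32=134, 402^64=325, 402^128=492, 402^256=454, 402^512=421, 402^1024=278, 402^2048=230, 402^4096=7, 402^8192=49, 402^16384=442, 402^32768=117; 402^52632 = 402^8 * 402^16 * 402^128 * 402^256 * 402^1024 * 402^2048 * 402^16384 * 402^32768 = 96 (mod 653); answer 96
Step 3: W2 = 96; c = 16; 3*(16)^2 - 1*(16)^1 - 1 = (768) + (-16) + (-1) = 751; answer 751

751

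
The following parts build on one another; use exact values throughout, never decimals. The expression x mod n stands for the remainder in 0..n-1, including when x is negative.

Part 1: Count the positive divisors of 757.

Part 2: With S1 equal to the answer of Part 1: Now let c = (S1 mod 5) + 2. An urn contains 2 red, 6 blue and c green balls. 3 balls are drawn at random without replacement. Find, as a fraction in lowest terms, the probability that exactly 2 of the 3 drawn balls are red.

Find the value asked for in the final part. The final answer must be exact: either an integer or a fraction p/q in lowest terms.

1/22

Part 1: 757 is prime, so its only divisors are 1 and 757; count = 2; answer 2
Part 2: S1 = 2; c = 4; total draws C(12,3) = 220; favorable C(2,2)*C(10,1) = 10; P = 1/22; answer 1/22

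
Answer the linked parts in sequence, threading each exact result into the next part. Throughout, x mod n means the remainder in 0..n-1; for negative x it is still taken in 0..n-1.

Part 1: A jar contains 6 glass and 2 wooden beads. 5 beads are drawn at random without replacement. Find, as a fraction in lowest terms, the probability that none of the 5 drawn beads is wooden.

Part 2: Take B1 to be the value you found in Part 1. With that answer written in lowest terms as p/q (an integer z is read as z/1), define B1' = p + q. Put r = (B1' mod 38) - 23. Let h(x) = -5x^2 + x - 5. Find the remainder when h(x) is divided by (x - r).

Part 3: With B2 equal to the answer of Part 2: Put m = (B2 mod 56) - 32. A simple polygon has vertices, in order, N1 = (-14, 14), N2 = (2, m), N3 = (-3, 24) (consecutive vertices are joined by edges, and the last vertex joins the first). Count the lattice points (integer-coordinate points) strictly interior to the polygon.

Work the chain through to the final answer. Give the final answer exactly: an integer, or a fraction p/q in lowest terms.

228

Part 1: total draws C(8,5) = 56; favorable C(6,5) = 6; P = 3/28; answer 3/28
Part 2: B1 = 3/28; threaded value p + q = 31; r = 8; remainder = value at the root: -5*(8)^2 + 1*(8)^1 - 5 = (-320) + (8) + (-5) = -317; answer -317
Part 3: B2 = -317; m = -13; cross terms: (-14*-13 - 2*14)=154, (2*24 - -3*-13)=9, (-3*14 - -14*24)=294; twice the area = |457| = 457; area = 457/2; boundary points = 1 + 1 + 1 = 3; strictly interior points = area - boundary/2 + 1 = 228; answer 228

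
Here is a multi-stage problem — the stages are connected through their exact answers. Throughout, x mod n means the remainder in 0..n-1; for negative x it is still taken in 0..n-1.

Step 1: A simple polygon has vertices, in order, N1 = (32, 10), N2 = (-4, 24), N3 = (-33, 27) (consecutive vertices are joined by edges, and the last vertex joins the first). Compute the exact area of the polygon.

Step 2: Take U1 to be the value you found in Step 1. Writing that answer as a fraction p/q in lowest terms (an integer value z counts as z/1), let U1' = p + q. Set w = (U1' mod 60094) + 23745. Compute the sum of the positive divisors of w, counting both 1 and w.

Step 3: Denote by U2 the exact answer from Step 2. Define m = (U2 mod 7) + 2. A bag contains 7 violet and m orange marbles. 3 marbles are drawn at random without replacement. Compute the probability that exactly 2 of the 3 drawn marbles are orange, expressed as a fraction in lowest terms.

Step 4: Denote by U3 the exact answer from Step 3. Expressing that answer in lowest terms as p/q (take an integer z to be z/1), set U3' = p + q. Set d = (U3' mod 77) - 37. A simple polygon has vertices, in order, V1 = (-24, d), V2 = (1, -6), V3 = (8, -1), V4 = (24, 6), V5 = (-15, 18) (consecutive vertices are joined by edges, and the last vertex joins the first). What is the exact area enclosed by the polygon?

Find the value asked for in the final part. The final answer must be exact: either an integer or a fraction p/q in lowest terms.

Step 1: cross terms: (32*24 - -4*10)=808, (-4*27 - -33*24)=684, (-33*10 - 32*27)=-1194; twice the area = |298| = 298; area = 149; answer 149
Step 2: U1 = 149; threaded value p + q = 150; w = 23895; 23895 = 3^4 * 5 * 59; sigma = (1 + 3 + 9 + 27 + 81) * (1 + 5) * (1 + 59) = 121 * 6 * 60 = 43560; answer 43560
Step 3: U2 = 43560; m = 8; total draws C(15,3) = 455; favorable C(8,2)*C(7,1) = 196; P = 28/65; answer 28/65
Step 4: U3 = 28/65; threaded value p + q = 93; d = -21; cross terms: (-24*-6 - 1*-21)=165, (1*-1 - 8*-6)=47, (8*6 - 24*-1)=72, (24*18 - -15*6)=522, (-15*-21 - -24*18)=747; twice the area = |1553| = 1553; area = 1553/2; answer 1553/2

1553/2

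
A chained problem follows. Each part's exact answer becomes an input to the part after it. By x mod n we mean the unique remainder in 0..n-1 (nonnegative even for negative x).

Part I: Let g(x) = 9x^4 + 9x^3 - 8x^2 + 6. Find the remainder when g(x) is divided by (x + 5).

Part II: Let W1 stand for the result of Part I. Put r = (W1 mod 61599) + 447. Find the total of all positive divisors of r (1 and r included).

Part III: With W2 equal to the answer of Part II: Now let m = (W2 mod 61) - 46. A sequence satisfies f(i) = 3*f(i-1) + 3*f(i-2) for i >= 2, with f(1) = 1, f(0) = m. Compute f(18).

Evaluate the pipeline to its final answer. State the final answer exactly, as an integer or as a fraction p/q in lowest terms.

-44032937715

Part I: remainder = value at the root: 9*(-5)^4 + 9*(-5)^3 - 8*(-5)^2 + 6 = (5625) + (-1125) + (-200) + (6) = 4306; answer 4306
Part II: W1 = 4306; r = 4753; 4753 = 7^2 * 97; sigma = (1 + 7 + 49) * (1 + 97) = 57 * 98 = 5586; answer 5586
Part III: W2 = 5586; m = -11; f(2) = 3*(1) + 3*(-11) = -30; iterating: f(2)=-30, f(3)=-87, f(4)=-351, f(5)=-1314, f(6)=-4995, f(7)=-18927, f(8)=-71766, f(9)=-272079, f(10)=-1031535, f(11)=-3910842, f(12)=-14827131, f(13)=-56213919, f(14)=-213123150, f(15)=-808011207, f(16)=-3063403071, f(17)=-11614242834, f(18)=-44032937715; answer -44032937715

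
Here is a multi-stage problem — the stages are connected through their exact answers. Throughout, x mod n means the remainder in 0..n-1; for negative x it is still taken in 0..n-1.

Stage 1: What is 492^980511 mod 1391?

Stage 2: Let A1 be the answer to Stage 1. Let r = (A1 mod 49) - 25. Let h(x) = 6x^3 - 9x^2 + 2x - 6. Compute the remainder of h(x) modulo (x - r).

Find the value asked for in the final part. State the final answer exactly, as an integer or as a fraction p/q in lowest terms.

Stage 1: squarings mod 1391: 492^1=492, 492^2=30, 492^4=900, 492^8=438, 492^16=1277, 492^32=477, 492^64=796, 492^128=711, 492^256=588, 492^512=776, 492^1024=1264, 492^2048=828, 492^4096=1212, 492^8192=48, 492^16384=913, 492^32768=360, 492^65536=237, 492^131072=529, 492^262144=250, 492^524288=1296; 492^980511 = 492^1 * 492^2 * 492^4 * 492^8 * 492^16 * 492^512 * 492^1024 * 492^4096 * 492^8192 * 492^16384 * 492^32768 * 492^131072 * 492^262144 * 492^524288 = 1331 (mod 1391); answer 1331
Stage 2: A1 = 1331; r = -17; remainder = value at the root: 6*(-17)^3 - 9*(-17)^2 + 2*(-17)^1 - 6 = (-29478) + (-2601) + (-34) + (-6) = -32119; answer -32119

-32119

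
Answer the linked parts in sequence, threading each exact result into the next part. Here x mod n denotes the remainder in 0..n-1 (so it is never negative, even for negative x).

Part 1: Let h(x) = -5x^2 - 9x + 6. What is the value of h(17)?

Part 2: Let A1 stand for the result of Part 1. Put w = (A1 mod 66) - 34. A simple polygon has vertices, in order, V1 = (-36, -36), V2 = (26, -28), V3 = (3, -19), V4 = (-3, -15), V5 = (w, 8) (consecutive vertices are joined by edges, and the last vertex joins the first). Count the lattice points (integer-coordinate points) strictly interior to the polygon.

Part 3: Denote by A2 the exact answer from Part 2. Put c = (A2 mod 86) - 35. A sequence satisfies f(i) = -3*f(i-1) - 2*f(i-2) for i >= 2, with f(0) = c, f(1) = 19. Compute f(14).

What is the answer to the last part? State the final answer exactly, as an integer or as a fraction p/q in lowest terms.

Part 1: -5*(17)^2 - 9*(17)^1 + 6 = (-1445) + (-153) + (6) = -1592; answer -1592
Part 2: A1 = -1592; w = 24; cross terms: (-36*-28 - 26*-36)=1944, (26*-19 - 3*-28)=-410, (3*-15 - -3*-19)=-102, (-3*8 - 24*-15)=336, (24*-36 - -36*8)=-576; twice the area = |1192| = 1192; area = 596; boundary points = 2 + 1 + 2 + 1 + 4 = 10; strictly interior points = area - boundary/2 + 1 = 592; answer 592
Part 3: A2 = 592; c = 41; f(2) = -3*(19) - 2*(41) = -139; iterating: f(2)=-139, f(3)=379, f(4)=-859, f(5)=1819, f(6)=-3739, f(7)=7579, f(8)=-15259, f(9)=30619, f(10)=-61339, f(11)=122779, f(12)=-245659, f(13)=491419, f(14)=-982939; answer -982939

-982939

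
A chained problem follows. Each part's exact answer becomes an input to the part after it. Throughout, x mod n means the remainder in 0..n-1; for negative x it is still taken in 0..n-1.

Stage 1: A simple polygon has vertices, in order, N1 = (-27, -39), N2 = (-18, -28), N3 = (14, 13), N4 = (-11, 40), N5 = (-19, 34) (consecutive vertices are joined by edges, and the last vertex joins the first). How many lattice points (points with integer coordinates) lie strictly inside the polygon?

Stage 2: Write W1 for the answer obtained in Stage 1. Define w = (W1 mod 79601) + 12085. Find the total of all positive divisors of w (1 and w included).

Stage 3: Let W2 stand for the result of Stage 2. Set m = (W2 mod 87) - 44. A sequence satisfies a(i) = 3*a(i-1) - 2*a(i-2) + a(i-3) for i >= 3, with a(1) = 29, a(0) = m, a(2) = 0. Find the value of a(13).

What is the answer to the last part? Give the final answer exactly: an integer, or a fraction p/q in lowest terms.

-295169

Stage 1: cross terms: (-27*-28 - -18*-39)=54, (-18*13 - 14*-28)=158, (14*40 - -11*13)=703, (-11*34 - -19*40)=386, (-19*-39 - -27*34)=1659; twice the area = |2960| = 2960; area = 1480; boundary points = 1 + 1 + 1 + 2 + 1 = 6; strictly interior points = area - boundary/2 + 1 = 1478; answer 1478
Stage 2: W1 = 1478; w = 13563; 13563 = 3^2 * 11 * 137; sigma = (1 + 3 + 9) * (1 + 11) * (1 + 137) = 13 * 12 * 138 = 21528; answer 21528
Stage 3: W2 = 21528; m = -5; a(3) = 3*(0) - 2*(29) + 1*(-5) = -63; iterating: a(3)=-63, a(4)=-160, a(5)=-354, a(6)=-805, a(7)=-1867, a(8)=-4345, a(9)=-10106, a(10)=-23495, a(11)=-54618, a(12)=-126970, a(13)=-295169; answer -295169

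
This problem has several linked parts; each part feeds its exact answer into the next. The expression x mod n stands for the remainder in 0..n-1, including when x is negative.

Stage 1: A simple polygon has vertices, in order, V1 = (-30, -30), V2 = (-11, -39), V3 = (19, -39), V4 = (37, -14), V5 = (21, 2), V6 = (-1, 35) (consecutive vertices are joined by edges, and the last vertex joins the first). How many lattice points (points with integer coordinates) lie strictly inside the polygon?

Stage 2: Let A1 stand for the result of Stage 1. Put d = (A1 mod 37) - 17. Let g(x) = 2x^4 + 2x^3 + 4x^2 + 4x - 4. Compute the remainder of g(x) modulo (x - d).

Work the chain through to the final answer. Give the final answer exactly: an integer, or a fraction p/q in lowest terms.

Stage 1: cross terms: (-30*-39 - -11*-30)=840, (-11*-39 - 19*-39)=1170, (19*-14 - 37*-39)=1177, (37*2 - 21*-14)=368, (21*35 - -1*2)=737, (-1*-30 - -30*35)=1080; twice the area = |5372| = 5372; area = 2686; boundary points = 1 + 30 + 1 + 16 + 11 + 1 = 60; strictly interior points = area - boundary/2 + 1 = 2657; answer 2657
Stage 2: A1 = 2657; d = 13; remainder = value at the root: 2*(13)^4 + 2*(13)^3 + 4*(13)^2 + 4*(13)^1 - 4 = (57122) + (4394) + (676) + (52) + (-4) = 62240; answer 62240

62240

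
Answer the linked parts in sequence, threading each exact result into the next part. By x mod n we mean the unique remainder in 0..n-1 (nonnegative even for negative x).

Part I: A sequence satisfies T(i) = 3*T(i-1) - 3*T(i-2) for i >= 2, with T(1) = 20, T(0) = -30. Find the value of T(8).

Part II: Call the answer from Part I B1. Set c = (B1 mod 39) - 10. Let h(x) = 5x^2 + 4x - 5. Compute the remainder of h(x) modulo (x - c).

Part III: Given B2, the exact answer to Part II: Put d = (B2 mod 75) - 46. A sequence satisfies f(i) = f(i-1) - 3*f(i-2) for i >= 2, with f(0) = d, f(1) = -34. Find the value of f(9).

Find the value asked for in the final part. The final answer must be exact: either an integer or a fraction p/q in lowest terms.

3881

Part I: T(2) = 3*(20) - 3*(-30) = 150; iterating: T(2)=150, T(3)=390, T(4)=720, T(5)=990, T(6)=810, T(7)=-540, T(8)=-4050; answer -4050
Part II: B1 = -4050; c = -4; remainder = value at the root: 5*(-4)^2 + 4*(-4)^1 - 5 = (80) + (-16) + (-5) = 59; answer 59
Part III: B2 = 59; d = 13; f(2) = 1*(-34) - 3*(13) = -73; iterating: f(2)=-73, f(3)=29, f(4)=248, f(5)=161, f(6)=-583, f(7)=-1066, f(8)=683, f(9)=3881; answer 3881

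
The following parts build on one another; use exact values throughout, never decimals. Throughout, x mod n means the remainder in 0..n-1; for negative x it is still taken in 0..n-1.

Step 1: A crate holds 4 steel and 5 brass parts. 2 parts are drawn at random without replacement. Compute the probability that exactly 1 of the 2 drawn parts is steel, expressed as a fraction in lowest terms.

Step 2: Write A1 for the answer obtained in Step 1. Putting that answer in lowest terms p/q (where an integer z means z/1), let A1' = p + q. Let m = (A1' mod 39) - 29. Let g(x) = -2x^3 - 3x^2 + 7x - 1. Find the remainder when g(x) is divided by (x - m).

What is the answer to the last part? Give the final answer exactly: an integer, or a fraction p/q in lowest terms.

Step 1: total draws C(9,2) = 36; favorable C(4,1)*C(5,1) = 20; P = 5/9; answer 5/9
Step 2: A1 = 5/9; threaded value p + q = 14; m = -15; remainder = value at the root: -2*(-15)^3 - 3*(-15)^2 + 7*(-15)^1 - 1 = (6750) + (-675) + (-105) + (-1) = 5969; answer 5969

5969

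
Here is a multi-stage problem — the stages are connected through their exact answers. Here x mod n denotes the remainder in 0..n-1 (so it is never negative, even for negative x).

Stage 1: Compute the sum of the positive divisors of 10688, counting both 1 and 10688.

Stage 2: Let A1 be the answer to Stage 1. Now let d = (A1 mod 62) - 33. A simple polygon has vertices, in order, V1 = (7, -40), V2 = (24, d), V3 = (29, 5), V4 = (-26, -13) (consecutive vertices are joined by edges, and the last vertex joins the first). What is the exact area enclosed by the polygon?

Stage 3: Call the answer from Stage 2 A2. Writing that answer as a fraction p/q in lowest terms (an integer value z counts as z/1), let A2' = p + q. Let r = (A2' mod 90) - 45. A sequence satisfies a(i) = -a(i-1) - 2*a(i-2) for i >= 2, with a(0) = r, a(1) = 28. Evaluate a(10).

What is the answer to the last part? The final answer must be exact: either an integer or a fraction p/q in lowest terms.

1770

Stage 1: 10688 = 2^6 * 167; sigma = (1 + 2 + 4 + 8 + 16 + 32 + 64) * (1 + 167) = 127 * 168 = 21336; answer 21336
Stage 2: A1 = 21336; d = -25; cross terms: (7*-25 - 24*-40)=785, (24*5 - 29*-25)=845, (29*-13 - -26*5)=-247, (-26*-40 - 7*-13)=1131; twice the area = |2514| = 2514; area = 1257; answer 1257
Stage 3: A2 = 1257; threaded value p + q = 1258; r = 43; a(2) = -1*(28) - 2*(43) = -114; iterating: a(2)=-114, a(3)=58, a(4)=170, a(5)=-286, a(6)=-54, a(7)=626, a(8)=-518, a(9)=-734, a(10)=1770; answer 1770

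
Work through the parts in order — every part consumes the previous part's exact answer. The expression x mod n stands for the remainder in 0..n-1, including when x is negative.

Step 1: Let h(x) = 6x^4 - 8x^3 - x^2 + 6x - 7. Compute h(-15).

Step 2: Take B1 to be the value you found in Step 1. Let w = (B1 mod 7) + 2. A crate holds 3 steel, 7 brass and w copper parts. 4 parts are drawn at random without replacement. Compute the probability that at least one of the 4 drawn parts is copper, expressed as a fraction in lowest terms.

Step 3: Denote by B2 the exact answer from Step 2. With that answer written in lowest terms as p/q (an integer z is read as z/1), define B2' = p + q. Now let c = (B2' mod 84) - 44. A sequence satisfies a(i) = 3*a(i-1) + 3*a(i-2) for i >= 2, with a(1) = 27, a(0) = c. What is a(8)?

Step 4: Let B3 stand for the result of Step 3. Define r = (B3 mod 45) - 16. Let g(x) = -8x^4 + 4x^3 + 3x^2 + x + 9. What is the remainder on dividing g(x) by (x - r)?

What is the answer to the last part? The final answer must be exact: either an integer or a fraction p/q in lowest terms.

Step 1: 6*(-15)^4 - 8*(-15)^3 - 1*(-15)^2 + 6*(-15)^1 - 7 = (303750) + (27000) + (-225) + (-90) + (-7) = 330428; answer 330428
Step 2: B1 = 330428; w = 2; total draws C(12,4) = 495; complement C(10,4) = 210; favorable 495 - 210 = 285; P = 19/33; answer 19/33
Step 3: B2 = 19/33; threaded value p + q = 52; c = 8; a(2) = 3*(27) + 3*(8) = 105; iterating: a(2)=105, a(3)=396, a(4)=1503, a(5)=5697, a(6)=21600, a(7)=81891, a(8)=310473; answer 310473
Step 4: B3 = 310473; r = 2; remainder = value at the root: -8*(2)^4 + 4*(2)^3 + 3*(2)^2 + 1*(2)^1 + 9 = (-128) + (32) + (12) + (2) + (9) = -73; answer -73

-73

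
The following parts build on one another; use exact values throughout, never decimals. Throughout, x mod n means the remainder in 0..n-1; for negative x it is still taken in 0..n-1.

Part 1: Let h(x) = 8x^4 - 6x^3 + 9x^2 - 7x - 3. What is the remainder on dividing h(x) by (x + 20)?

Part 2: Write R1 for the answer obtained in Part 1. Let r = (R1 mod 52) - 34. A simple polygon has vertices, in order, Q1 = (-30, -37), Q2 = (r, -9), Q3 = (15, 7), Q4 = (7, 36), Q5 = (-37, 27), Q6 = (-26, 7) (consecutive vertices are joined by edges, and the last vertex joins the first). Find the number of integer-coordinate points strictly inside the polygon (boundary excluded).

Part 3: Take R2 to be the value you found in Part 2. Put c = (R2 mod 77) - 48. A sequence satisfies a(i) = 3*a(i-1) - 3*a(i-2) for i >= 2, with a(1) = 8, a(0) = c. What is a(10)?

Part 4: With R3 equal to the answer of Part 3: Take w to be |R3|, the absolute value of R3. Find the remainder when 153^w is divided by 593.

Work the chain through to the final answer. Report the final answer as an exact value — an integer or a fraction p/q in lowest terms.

Part 1: remainder = value at the root: 8*(-20)^4 - 6*(-20)^3 + 9*(-20)^2 - 7*(-20)^1 - 3 = (1280000) + (48000) + (3600) + (140) + (-3) = 1331737; answer 1331737
Part 2: R1 = 1331737; r = -17; cross terms: (-30*-9 - -17*-37)=-359, (-17*7 - 15*-9)=16, (15*36 - 7*7)=491, (7*27 - -37*36)=1521, (-37*7 - -26*27)=443, (-26*-37 - -30*7)=1172; twice the area = |3284| = 3284; area = 1642; boundary points = 1 + 16 + 1 + 1 + 1 + 4 = 24; strictly interior points = area - boundary/2 + 1 = 1631; answer 1631
Part 3: R2 = 1631; c = -34; a(2) = 3*(8) - 3*(-34) = 126; iterating: a(2)=126, a(3)=354, a(4)=684, a(5)=990, a(6)=918, a(7)=-216, a(8)=-3402, a(9)=-9558, a(10)=-18468; answer -18468
Part 4: R3 = -18468; w = 18468; squarings mod 593: 153^1=153, 153^2=282, 153^4=62, 153^8=286, 153^16=555, 153^32=258, 153^64=148, 153^128=556, 153^256=183, 153^512=281, 153^1024=92, 153^2048=162, 153^4096=152, 153^8192=570, 153^16384=529; 153^18468 = 153^4 * 153^32 * 153^2048 * 153^16384 = 154 (mod 593); answer 154

154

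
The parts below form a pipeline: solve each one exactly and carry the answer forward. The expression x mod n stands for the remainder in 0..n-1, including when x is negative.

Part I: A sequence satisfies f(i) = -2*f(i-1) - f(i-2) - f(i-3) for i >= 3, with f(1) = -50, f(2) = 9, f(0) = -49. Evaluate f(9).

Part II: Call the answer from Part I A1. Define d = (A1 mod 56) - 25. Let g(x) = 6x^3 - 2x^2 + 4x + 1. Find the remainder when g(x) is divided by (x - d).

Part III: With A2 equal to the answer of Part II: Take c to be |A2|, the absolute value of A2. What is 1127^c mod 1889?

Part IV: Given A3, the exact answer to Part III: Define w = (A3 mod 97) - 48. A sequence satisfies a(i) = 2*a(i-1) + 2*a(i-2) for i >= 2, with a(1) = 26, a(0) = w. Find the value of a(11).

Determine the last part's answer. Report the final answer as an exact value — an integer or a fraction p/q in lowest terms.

100544

Part I: f(3) = -2*(9) - 1*(-50) - 1*(-49) = 81; iterating: f(3)=81, f(4)=-121, f(5)=152, f(6)=-264, f(7)=497, f(8)=-882, f(9)=1531; answer 1531
Part II: A1 = 1531; d = -6; remainder = value at the root: 6*(-6)^3 - 2*(-6)^2 + 4*(-6)^1 + 1 = (-1296) + (-72) + (-24) + (1) = -1391; answer -1391
Part III: A2 = -1391; c = 1391; squarings mod 1889: 1127^1=1127, 1127^2=721, 1127^4=366, 1127^8=1726, 1127^16=123, 1127^32=17, 1127^64=289, 1127^128=405, 1127^256=1571, 1127^512=1007, 1127^1024=1545; 1127^1391 = 1127^1 * 1127^2 * 1127^4 * 1127^8 * 1127^32 * 1127^64 * 1127^256 * 1127^1024 = 505 (mod 1889); answer 505
Part IV: A3 = 505; w = -28; a(2) = 2*(26) + 2*(-28) = -4; iterating: a(2)=-4, a(3)=44, a(4)=80, a(5)=248, a(6)=656, a(7)=1808, a(8)=4928, a(9)=13472, a(10)=36800, a(11)=100544; answer 100544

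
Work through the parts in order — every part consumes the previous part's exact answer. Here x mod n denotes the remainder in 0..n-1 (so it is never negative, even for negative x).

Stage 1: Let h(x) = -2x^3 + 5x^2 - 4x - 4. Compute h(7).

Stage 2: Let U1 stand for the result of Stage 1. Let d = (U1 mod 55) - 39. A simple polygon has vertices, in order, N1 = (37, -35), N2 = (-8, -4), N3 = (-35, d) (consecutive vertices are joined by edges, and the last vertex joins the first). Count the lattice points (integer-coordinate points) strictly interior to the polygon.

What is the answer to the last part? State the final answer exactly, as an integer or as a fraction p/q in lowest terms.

702

Stage 1: -2*(7)^3 + 5*(7)^2 - 4*(7)^1 - 4 = (-686) + (245) + (-28) + (-4) = -473; answer -473
Stage 2: U1 = -473; d = -17; cross terms: (37*-4 - -8*-35)=-428, (-8*-17 - -35*-4)=-4, (-35*-35 - 37*-17)=1854; twice the area = |1422| = 1422; area = 711; boundary points = 1 + 1 + 18 = 20; strictly interior points = area - boundary/2 + 1 = 702; answer 702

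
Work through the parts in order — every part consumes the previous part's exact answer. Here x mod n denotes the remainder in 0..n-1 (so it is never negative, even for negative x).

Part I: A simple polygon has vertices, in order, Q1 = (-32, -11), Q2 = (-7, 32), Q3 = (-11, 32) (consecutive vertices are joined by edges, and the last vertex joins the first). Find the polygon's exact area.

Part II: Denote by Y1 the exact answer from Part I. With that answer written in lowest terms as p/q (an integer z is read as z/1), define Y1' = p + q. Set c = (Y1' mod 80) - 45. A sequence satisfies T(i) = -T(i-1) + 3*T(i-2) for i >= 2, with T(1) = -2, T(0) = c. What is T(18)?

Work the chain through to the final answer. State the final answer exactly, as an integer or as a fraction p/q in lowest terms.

-43684774

Part I: cross terms: (-32*32 - -7*-11)=-1101, (-7*32 - -11*32)=128, (-11*-11 - -32*32)=1145; twice the area = |172| = 172; area = 86; answer 86
Part II: Y1 = 86; threaded value p + q = 87; c = -38; T(2) = -1*(-2) + 3*(-38) = -112; iterating: T(2)=-112, T(3)=106, T(4)=-442, T(5)=760, T(6)=-2086, T(7)=4366, T(8)=-10624, T(9)=23722, T(10)=-55594, T(11)=126760, T(12)=-293542, T(13)=673822, T(14)=-1554448, T(15)=3575914, T(16)=-8239258, T(17)=18967000, T(18)=-43684774; answer -43684774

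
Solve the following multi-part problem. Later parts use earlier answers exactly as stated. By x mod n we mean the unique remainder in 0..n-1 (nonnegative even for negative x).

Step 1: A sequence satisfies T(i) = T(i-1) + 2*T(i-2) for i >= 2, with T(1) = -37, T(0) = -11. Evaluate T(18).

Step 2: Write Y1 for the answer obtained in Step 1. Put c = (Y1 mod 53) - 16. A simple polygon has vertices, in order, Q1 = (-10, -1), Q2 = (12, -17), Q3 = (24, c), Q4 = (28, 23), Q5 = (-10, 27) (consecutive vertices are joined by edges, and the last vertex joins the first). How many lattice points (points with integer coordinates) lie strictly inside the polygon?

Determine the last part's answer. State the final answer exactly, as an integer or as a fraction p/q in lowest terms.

Step 1: T(2) = 1*(-37) + 2*(-11) = -59; iterating: T(2)=-59, T(3)=-133, T(4)=-251, T(5)=-517, T(6)=-1019, T(7)=-2053, T(8)=-4091, T(9)=-8197, T(10)=-16379, T(11)=-32773, T(12)=-65531, T(13)=-131077, T(14)=-262139, T(15)=-524293, T(16)=-1048571, T(17)=-2097157, T(18)=-4194299; answer -4194299
Step 2: Y1 = -4194299; c = -1; cross terms: (-10*-17 - 12*-1)=182, (12*-1 - 24*-17)=396, (24*23 - 28*-1)=580, (28*27 - -10*23)=986, (-10*-1 - -10*27)=280; twice the area = |2424| = 2424; area = 1212; boundary points = 2 + 4 + 4 + 2 + 28 = 40; strictly interior points = area - boundary/2 + 1 = 1193; answer 1193

1193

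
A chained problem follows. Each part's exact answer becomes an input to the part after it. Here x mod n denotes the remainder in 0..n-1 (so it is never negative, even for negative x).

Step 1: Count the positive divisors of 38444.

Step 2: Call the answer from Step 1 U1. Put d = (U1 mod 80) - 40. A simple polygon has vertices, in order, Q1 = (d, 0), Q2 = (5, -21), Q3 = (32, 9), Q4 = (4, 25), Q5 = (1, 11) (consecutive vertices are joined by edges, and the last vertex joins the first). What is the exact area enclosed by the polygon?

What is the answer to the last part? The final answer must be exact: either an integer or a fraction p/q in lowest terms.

1198

Step 1: 38444 = 2^2 * 7 * 1373; number of divisors = (2+1) * (1+1) * (1+1) = 12; answer 12
Step 2: U1 = 12; d = -28; cross terms: (-28*-21 - 5*0)=588, (5*9 - 32*-21)=717, (32*25 - 4*9)=764, (4*11 - 1*25)=19, (1*0 - -28*11)=308; twice the area = |2396| = 2396; area = 1198; answer 1198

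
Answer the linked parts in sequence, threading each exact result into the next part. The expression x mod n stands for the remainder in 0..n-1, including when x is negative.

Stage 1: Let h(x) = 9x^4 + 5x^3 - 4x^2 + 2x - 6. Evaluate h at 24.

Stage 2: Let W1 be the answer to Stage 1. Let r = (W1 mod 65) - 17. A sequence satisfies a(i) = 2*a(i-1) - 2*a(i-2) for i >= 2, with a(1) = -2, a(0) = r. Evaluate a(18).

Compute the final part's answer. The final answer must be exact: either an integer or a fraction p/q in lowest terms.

Stage 1: 9*(24)^4 + 5*(24)^3 - 4*(24)^2 + 2*(24)^1 - 6 = (2985984) + (69120) + (-2304) + (48) + (-6) = 3052842; answer 3052842
Stage 2: W1 = 3052842; r = 35; a(2) = 2*(-2) - 2*(35) = -74; iterating: a(2)=-74, a(3)=-144, a(4)=-140, a(5)=8, a(6)=296, a(7)=576, a(8)=560, a(9)=-32, a(10)=-1184, a(11)=-2304, a(12)=-2240, a(13)=128, a(14)=4736, a(15)=9216, a(16)=8960, a(17)=-512, a(18)=-18944; answer -18944

-18944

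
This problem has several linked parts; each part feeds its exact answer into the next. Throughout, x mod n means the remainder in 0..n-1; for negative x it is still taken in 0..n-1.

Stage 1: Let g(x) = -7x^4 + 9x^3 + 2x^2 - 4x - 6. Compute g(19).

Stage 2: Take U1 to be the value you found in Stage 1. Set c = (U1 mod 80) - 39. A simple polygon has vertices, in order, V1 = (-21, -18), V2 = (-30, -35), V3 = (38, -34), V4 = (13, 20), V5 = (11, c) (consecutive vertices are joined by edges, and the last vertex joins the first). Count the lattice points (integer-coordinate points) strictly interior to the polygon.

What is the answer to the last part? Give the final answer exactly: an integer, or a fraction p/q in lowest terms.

1748

Stage 1: -7*(19)^4 + 9*(19)^3 + 2*(19)^2 - 4*(19)^1 - 6 = (-912247) + (61731) + (722) + (-76) + (-6) = -849876; answer -849876
Stage 2: U1 = -849876; c = 5; cross terms: (-21*-35 - -30*-18)=195, (-30*-34 - 38*-35)=2350, (38*20 - 13*-34)=1202, (13*5 - 11*20)=-155, (11*-18 - -21*5)=-93; twice the area = |3499| = 3499; area = 3499/2; boundary points = 1 + 1 + 1 + 1 + 1 = 5; strictly interior points = area - boundary/2 + 1 = 1748; answer 1748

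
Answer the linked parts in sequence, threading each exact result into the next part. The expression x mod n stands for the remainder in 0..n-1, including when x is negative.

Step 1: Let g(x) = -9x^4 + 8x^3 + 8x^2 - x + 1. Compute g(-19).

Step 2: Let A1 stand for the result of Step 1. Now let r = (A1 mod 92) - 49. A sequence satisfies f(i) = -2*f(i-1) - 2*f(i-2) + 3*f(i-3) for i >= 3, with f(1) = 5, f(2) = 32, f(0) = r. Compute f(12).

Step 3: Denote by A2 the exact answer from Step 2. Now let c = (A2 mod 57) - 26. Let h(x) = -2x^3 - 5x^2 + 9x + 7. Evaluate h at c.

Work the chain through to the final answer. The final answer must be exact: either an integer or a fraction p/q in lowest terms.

Step 1: -9*(-19)^4 + 8*(-19)^3 + 8*(-19)^2 - 1*(-19)^1 + 1 = (-1172889) + (-54872) + (2888) + (19) + (1) = -1224853; answer -1224853
Step 2: A1 = -1224853; r = -14; f(3) = -2*(32) - 2*(5) + 3*(-14) = -116; iterating: f(3)=-116, f(4)=183, f(5)=-38, f(6)=-638, f(7)=1901, f(8)=-2640, f(9)=-436, f(10)=11855, f(11)=-30758, f(12)=36498; answer 36498
Step 3: A2 = 36498; c = -8; -2*(-8)^3 - 5*(-8)^2 + 9*(-8)^1 + 7 = (1024) + (-320) + (-72) + (7) = 639; answer 639

639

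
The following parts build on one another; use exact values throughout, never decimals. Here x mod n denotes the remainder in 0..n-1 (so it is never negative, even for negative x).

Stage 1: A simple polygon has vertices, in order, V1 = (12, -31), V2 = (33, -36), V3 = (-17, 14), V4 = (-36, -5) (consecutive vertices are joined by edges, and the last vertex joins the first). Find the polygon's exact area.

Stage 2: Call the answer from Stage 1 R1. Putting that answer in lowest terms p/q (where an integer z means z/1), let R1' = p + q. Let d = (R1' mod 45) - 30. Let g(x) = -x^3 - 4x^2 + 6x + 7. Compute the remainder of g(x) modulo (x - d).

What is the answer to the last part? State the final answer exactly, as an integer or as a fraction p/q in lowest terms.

Stage 1: cross terms: (12*-36 - 33*-31)=591, (33*14 - -17*-36)=-150, (-17*-5 - -36*14)=589, (-36*-31 - 12*-5)=1176; twice the area = |2206| = 2206; area = 1103; answer 1103
Stage 2: R1 = 1103; threaded value p + q = 1104; d = -6; remainder = value at the root: -1*(-6)^3 - 4*(-6)^2 + 6*(-6)^1 + 7 = (216) + (-144) + (-36) + (7) = 43; answer 43

43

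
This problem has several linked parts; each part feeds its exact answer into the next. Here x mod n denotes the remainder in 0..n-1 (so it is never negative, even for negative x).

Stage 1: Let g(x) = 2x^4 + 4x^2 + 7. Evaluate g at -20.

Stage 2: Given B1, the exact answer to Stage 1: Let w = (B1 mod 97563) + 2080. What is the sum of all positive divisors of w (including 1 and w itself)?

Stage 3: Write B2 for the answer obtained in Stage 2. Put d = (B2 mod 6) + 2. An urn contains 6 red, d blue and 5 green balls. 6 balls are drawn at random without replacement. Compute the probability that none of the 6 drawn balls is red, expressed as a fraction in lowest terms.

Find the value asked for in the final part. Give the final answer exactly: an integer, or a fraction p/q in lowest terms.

7/1716

Stage 1: 2*(-20)^4 + 4*(-20)^2 + 7 = (320000) + (1600) + (7) = 321607; answer 321607
Stage 2: B1 = 321607; w = 30998; 30998 = 2 * 11 * 1409; sigma = (1 + 2) * (1 + 11) * (1 + 1409) = 3 * 12 * 1410 = 50760; answer 50760
Stage 3: B2 = 50760; d = 2; total draws C(13,6) = 1716; favorable C(7,6) = 7; P = 7/1716; answer 7/1716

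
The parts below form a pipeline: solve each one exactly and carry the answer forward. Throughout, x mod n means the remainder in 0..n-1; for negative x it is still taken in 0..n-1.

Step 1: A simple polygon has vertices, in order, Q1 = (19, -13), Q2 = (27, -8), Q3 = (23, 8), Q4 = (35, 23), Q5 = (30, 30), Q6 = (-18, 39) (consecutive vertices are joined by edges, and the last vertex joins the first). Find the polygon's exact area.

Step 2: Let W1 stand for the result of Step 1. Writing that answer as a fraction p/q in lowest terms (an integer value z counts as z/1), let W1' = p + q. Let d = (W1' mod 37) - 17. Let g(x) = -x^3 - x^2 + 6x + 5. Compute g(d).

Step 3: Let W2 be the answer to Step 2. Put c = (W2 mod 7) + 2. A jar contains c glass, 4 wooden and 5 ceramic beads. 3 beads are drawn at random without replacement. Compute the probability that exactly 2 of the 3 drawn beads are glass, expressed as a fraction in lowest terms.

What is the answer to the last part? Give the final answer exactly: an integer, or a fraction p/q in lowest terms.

Step 1: cross terms: (19*-8 - 27*-13)=199, (27*8 - 23*-8)=400, (23*23 - 35*8)=249, (35*30 - 30*23)=360, (30*39 - -18*30)=1710, (-18*-13 - 19*39)=-507; twice the area = |2411| = 2411; area = 2411/2; answer 2411/2
Step 2: W1 = 2411/2; threaded value p + q = 2413; d = -9; -1*(-9)^3 - 1*(-9)^2 + 6*(-9)^1 + 5 = (729) + (-81) + (-54) + (5) = 599; answer 599
Step 3: W2 = 599; c = 6; total draws C(15,3) = 455; favorable C(6,2)*C(9,1) = 135; P = 27/91; answer 27/91

27/91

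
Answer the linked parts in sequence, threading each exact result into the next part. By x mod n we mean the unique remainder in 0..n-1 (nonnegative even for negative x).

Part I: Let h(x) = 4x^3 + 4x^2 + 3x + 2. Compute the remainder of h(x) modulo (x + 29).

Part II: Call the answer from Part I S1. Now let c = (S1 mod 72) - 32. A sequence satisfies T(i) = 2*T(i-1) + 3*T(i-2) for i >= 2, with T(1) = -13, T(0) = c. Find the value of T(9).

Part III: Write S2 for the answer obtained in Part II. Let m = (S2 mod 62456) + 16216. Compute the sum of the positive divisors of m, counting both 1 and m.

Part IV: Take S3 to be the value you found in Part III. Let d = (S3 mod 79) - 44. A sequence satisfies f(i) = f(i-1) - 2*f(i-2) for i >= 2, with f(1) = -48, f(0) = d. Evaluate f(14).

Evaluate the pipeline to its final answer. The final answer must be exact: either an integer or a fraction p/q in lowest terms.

4302

Part I: remainder = value at the root: 4*(-29)^3 + 4*(-29)^2 + 3*(-29)^1 + 2 = (-97556) + (3364) + (-87) + (2) = -94277; answer -94277
Part II: S1 = -94277; c = 11; T(2) = 2*(-13) + 3*(11) = 7; iterating: T(2)=7, T(3)=-25, T(4)=-29, T(5)=-133, T(6)=-353, T(7)=-1105, T(8)=-3269, T(9)=-9853; answer -9853
Part III: S2 = -9853; m = 68819; 68819 is prime, so its only divisors are 1 and 68819; sigma = 1 + 68819 = 68820; answer 68820
Part IV: S3 = 68820; d = -33; f(2) = 1*(-48) - 2*(-33) = 18; iterating: f(2)=18, f(3)=114, f(4)=78, f(5)=-150, f(6)=-306, f(7)=-6, f(8)=606, f(9)=618, f(10)=-594, f(11)=-1830, f(12)=-642, f(13)=3018, f(14)=4302; answer 4302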